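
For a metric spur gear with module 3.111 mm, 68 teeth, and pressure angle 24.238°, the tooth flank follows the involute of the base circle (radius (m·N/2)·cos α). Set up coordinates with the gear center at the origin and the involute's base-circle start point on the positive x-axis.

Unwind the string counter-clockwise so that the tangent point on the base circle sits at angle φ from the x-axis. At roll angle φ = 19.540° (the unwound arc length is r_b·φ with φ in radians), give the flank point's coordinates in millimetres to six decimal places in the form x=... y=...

pitch radius r_p = m·N/2 = 3.111·68/2 = 105.774000
base radius r_b = r_p·cos α = 105.774000·cos 24.238° = 96.449815
roll angle φ = 19.540° = 0.34103734 rad
x = r_b·(cos φ + φ·sin φ) = 96.449815·(0.94240822 + 0.34103734·0.33446487) = 101.896647
y = r_b·(sin φ − φ·cos φ) = 96.449815·(0.33446487 − 0.34103734·0.94240822) = 1.260452

x=101.896647 y=1.260452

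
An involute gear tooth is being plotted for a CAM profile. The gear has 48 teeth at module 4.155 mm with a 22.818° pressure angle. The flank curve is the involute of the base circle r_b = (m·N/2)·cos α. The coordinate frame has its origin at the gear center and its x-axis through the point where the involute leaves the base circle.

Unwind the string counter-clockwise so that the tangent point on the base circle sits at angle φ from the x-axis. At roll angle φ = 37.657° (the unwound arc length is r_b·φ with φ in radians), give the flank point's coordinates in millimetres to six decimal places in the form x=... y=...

pitch radius r_p = m·N/2 = 4.155·48/2 = 99.720000
base radius r_b = r_p·cos α = 99.720000·cos 22.818° = 91.916049
roll angle φ = 37.657° = 0.65723864 rad
x = r_b·(cos φ + φ·sin φ) = 91.916049·(0.79168226 + 0.65723864·0.61093306) = 109.675247
y = r_b·(sin φ − φ·cos φ) = 91.916049·(0.61093306 − 0.65723864·0.79168226) = 8.328412

x=109.675247 y=8.328412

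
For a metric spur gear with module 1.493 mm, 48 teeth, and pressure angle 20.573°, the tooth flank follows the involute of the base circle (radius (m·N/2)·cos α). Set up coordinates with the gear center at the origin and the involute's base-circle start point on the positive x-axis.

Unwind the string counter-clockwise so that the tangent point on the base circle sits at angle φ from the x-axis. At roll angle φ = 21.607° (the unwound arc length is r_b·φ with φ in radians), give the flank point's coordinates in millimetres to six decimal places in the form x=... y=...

x=35.848101 y=0.591230

pitch radius r_p = m·N/2 = 1.493·48/2 = 35.832000
base radius r_b = r_p·cos α = 35.832000·cos 20.573° = 33.546823
roll angle φ = 21.607° = 0.37711329 rad
x = r_b·(cos φ + φ·sin φ) = 33.546823·(0.92973150 + 0.37711329·0.36823814) = 35.848101
y = r_b·(sin φ − φ·cos φ) = 33.546823·(0.36823814 − 0.37711329·0.92973150) = 0.591230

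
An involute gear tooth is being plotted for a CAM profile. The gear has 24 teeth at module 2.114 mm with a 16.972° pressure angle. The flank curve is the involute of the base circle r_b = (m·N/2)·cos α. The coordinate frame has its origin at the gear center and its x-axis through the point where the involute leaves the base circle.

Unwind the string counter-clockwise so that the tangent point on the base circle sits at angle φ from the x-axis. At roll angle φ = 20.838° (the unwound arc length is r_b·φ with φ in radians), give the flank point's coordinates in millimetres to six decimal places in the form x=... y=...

x=25.815151 y=0.383947

pitch radius r_p = m·N/2 = 2.114·24/2 = 25.368000
base radius r_b = r_p·cos α = 25.368000·cos 16.972° = 24.263161
roll angle φ = 20.838° = 0.36369171 rad
x = r_b·(cos φ + φ·sin φ) = 24.263161·(0.93458995 + 0.36369171·0.35572688) = 25.815151
y = r_b·(sin φ − φ·cos φ) = 24.263161·(0.35572688 − 0.36369171·0.93458995) = 0.383947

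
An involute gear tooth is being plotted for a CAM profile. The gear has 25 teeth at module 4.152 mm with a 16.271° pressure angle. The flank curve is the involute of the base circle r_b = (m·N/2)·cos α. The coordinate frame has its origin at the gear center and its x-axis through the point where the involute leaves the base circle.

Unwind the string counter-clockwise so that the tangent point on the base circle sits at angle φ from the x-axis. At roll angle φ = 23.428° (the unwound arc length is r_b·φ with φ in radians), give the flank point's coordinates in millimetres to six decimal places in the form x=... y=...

x=53.813732 y=1.116484

pitch radius r_p = m·N/2 = 4.152·25/2 = 51.900000
base radius r_b = r_p·cos α = 51.900000·cos 16.271° = 49.821261
roll angle φ = 23.428° = 0.40889574 rad
x = r_b·(cos φ + φ·sin φ) = 49.821261·(0.91756043 + 0.40889574·0.39759634) = 53.813732
y = r_b·(sin φ − φ·cos φ) = 49.821261·(0.39759634 − 0.40889574·0.91756043) = 1.116484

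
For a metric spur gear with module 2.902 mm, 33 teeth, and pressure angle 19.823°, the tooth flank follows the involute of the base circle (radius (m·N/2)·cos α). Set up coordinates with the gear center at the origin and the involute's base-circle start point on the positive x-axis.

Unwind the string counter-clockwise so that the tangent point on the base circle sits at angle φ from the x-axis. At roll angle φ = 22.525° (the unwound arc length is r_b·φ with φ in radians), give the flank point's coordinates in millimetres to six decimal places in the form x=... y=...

x=48.393354 y=0.898320

pitch radius r_p = m·N/2 = 2.902·33/2 = 47.883000
base radius r_b = r_p·cos α = 47.883000·cos 19.823° = 45.045679
roll angle φ = 22.525° = 0.39313541 rad
x = r_b·(cos φ + φ·sin φ) = 45.045679·(0.92371247 + 0.39313541·0.38308651) = 48.393354
y = r_b·(sin φ − φ·cos φ) = 45.045679·(0.38308651 − 0.39313541·0.92371247) = 0.898320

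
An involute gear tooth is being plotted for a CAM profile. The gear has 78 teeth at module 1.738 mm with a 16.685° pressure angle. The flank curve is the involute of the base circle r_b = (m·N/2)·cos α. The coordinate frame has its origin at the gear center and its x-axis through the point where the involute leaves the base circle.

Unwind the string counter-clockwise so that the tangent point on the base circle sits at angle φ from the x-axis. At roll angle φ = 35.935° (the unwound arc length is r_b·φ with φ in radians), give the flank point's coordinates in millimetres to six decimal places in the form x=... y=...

pitch radius r_p = m·N/2 = 1.738·78/2 = 67.782000
base radius r_b = r_p·cos α = 67.782000·cos 16.685° = 64.928221
roll angle φ = 35.935° = 0.62718407 rad
x = r_b·(cos φ + φ·sin φ) = 64.928221·(0.80968329 + 0.62718407·0.58686707) = 76.469665
y = r_b·(sin φ − φ·cos φ) = 64.928221·(0.58686707 − 0.62718407·0.80968329) = 5.132356

x=76.469665 y=5.132356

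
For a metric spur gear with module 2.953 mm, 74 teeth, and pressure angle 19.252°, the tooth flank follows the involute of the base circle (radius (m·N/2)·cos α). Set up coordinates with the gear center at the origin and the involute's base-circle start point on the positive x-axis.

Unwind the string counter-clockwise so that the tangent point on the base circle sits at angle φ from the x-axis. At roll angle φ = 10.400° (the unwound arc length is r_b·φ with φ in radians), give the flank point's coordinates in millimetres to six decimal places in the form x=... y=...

x=104.836159 y=0.204952

pitch radius r_p = m·N/2 = 2.953·74/2 = 109.261000
base radius r_b = r_p·cos α = 109.261000·cos 19.252° = 103.150853
roll angle φ = 10.400° = 0.18151424 rad
x = r_b·(cos φ + φ·sin φ) = 103.150853·(0.98357147 + 0.18151424·0.18051915) = 104.836159
y = r_b·(sin φ − φ·cos φ) = 103.150853·(0.18051915 − 0.18151424·0.98357147) = 0.204952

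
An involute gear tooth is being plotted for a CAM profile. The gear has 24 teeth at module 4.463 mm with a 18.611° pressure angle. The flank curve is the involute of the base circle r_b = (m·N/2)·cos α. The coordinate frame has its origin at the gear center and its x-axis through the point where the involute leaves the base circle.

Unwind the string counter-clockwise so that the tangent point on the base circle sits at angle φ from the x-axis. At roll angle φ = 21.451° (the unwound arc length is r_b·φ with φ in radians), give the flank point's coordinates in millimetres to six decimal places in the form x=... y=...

x=54.188871 y=0.875460

pitch radius r_p = m·N/2 = 4.463·24/2 = 53.556000
base radius r_b = r_p·cos α = 53.556000·cos 18.611° = 50.755404
roll angle φ = 21.451° = 0.37439058 rad
x = r_b·(cos φ + φ·sin φ) = 50.755404·(0.93073066 + 0.37439058·0.36570539) = 54.188871
y = r_b·(sin φ − φ·cos φ) = 50.755404·(0.36570539 − 0.37439058·0.93073066) = 0.875460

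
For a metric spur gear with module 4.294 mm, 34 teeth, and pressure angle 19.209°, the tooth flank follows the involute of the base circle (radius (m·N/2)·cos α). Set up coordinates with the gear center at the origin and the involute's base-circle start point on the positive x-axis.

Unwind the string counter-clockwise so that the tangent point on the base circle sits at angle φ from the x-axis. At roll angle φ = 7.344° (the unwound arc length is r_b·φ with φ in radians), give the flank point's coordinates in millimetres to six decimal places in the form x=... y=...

x=69.497759 y=0.048309

pitch radius r_p = m·N/2 = 4.294·34/2 = 72.998000
base radius r_b = r_p·cos α = 72.998000·cos 19.209° = 68.933814
roll angle φ = 7.344° = 0.12817698 rad
x = r_b·(cos φ + φ·sin φ) = 68.933814·(0.99179657 + 0.12817698·0.12782629) = 69.497759
y = r_b·(sin φ − φ·cos φ) = 68.933814·(0.12782629 − 0.12817698·0.99179657) = 0.048309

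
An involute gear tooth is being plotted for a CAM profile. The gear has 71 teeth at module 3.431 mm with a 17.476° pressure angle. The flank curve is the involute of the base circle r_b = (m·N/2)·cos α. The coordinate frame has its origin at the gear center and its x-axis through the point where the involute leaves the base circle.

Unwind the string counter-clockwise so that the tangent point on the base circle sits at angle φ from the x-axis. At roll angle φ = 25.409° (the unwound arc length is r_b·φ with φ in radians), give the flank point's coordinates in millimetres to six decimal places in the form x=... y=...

x=127.047151 y=3.311572

pitch radius r_p = m·N/2 = 3.431·71/2 = 121.800500
base radius r_b = r_p·cos α = 121.800500·cos 17.476° = 116.178533
roll angle φ = 25.409° = 0.44347071 rad
x = r_b·(cos φ + φ·sin φ) = 116.178533·(0.90326790 + 0.44347071·0.42907702) = 127.047151
y = r_b·(sin φ − φ·cos φ) = 116.178533·(0.42907702 − 0.44347071·0.90326790) = 3.311572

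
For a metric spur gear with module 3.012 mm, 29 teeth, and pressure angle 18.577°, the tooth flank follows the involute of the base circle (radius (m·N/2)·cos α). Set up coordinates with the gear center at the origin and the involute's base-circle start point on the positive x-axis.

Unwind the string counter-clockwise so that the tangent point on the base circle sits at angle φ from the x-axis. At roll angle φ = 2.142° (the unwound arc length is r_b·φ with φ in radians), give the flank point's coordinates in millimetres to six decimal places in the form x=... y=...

x=41.427346 y=0.000721

pitch radius r_p = m·N/2 = 3.012·29/2 = 43.674000
base radius r_b = r_p·cos α = 43.674000·cos 18.577° = 41.398426
roll angle φ = 2.142° = 0.03738495 rad
x = r_b·(cos φ + φ·sin φ) = 41.398426·(0.99930126 + 0.03738495·0.03737624) = 41.427346
y = r_b·(sin φ − φ·cos φ) = 41.398426·(0.03737624 − 0.03738495·0.99930126) = 0.000721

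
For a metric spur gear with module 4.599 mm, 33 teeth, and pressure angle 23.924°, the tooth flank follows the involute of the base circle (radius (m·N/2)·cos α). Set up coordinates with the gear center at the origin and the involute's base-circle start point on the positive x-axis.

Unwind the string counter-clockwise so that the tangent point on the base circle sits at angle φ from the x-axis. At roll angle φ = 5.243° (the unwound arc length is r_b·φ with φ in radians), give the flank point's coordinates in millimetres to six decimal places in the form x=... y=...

pitch radius r_p = m·N/2 = 4.599·33/2 = 75.883500
base radius r_b = r_p·cos α = 75.883500·cos 23.924° = 69.363906
roll angle φ = 5.243° = 0.09150761 rad
x = r_b·(cos φ + φ·sin φ) = 69.363906·(0.99581610 + 0.09150761·0.09137996) = 69.653713
y = r_b·(sin φ − φ·cos φ) = 69.363906·(0.09137996 − 0.09150761·0.99581610) = 0.017702

x=69.653713 y=0.017702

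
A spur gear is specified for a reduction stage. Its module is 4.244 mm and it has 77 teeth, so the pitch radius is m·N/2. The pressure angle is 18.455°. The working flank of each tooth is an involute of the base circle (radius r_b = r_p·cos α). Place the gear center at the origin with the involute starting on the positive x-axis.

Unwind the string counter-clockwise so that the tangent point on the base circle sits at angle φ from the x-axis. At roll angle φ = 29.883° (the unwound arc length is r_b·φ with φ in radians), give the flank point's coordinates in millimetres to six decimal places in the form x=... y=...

x=174.659448 y=7.132308

pitch radius r_p = m·N/2 = 4.244·77/2 = 163.394000
base radius r_b = r_p·cos α = 163.394000·cos 18.455° = 154.991067
roll angle φ = 29.883° = 0.52155674 rad
x = r_b·(cos φ + φ·sin φ) = 154.991067·(0.86704462 + 0.52155674·0.49823050) = 174.659448
y = r_b·(sin φ − φ·cos φ) = 154.991067·(0.49823050 − 0.52155674·0.86704462) = 7.132308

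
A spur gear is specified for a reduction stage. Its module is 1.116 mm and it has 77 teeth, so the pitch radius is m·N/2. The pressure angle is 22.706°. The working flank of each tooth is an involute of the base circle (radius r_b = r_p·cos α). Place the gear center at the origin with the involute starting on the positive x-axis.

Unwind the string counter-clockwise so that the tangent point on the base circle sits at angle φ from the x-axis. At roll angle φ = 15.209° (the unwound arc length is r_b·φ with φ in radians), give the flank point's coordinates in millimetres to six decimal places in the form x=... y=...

pitch radius r_p = m·N/2 = 1.116·77/2 = 42.966000
base radius r_b = r_p·cos α = 42.966000·cos 22.706° = 39.636035
roll angle φ = 15.209° = 0.26544713 rad
x = r_b·(cos φ + φ·sin φ) = 39.636035·(0.96497530 + 0.26544713·0.26234076) = 41.007953
y = r_b·(sin φ − φ·cos φ) = 39.636035·(0.26234076 − 0.26544713·0.96497530) = 0.245380

x=41.007953 y=0.245380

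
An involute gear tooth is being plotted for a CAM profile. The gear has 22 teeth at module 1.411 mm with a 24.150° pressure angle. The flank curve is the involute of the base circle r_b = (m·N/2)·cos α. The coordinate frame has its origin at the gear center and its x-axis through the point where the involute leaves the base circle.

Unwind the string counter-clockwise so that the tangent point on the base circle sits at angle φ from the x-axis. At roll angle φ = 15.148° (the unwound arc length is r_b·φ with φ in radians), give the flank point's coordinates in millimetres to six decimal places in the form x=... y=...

pitch radius r_p = m·N/2 = 1.411·22/2 = 15.521000
base radius r_b = r_p·cos α = 15.521000·cos 24.150° = 14.162563
roll angle φ = 15.148° = 0.26438248 rad
x = r_b·(cos φ + φ·sin φ) = 14.162563·(0.96525405 + 0.26438248·0.26131325) = 14.648915
y = r_b·(sin φ − φ·cos φ) = 14.162563·(0.26131325 − 0.26438248·0.96525405) = 0.086632

x=14.648915 y=0.086632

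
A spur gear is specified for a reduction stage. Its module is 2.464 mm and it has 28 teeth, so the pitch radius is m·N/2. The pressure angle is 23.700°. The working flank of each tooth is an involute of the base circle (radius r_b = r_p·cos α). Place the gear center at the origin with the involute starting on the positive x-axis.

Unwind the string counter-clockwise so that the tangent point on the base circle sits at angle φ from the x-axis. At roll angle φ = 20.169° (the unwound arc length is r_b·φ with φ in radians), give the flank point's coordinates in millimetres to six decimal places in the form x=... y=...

x=33.483517 y=0.453604

pitch radius r_p = m·N/2 = 2.464·28/2 = 34.496000
base radius r_b = r_p·cos α = 34.496000·cos 23.700° = 31.586697
roll angle φ = 20.169° = 0.35201546 rad
x = r_b·(cos φ + φ·sin φ) = 31.586697·(0.93867971 + 0.35201546·0.34479037) = 33.483517
y = r_b·(sin φ − φ·cos φ) = 31.586697·(0.34479037 − 0.35201546·0.93867971) = 0.453604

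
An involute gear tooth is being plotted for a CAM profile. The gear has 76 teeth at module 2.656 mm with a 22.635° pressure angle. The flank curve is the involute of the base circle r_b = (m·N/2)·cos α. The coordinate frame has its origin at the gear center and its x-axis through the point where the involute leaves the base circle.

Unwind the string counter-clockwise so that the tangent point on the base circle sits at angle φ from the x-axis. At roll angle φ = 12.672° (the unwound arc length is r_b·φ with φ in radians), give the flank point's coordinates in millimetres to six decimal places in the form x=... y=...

pitch radius r_p = m·N/2 = 2.656·76/2 = 100.928000
base radius r_b = r_p·cos α = 100.928000·cos 22.635° = 93.154050
roll angle φ = 12.672° = 0.22116812 rad
x = r_b·(cos φ + φ·sin φ) = 93.154050·(0.97564186 + 0.22116812·0.21936944) = 95.404596
y = r_b·(sin φ − φ·cos φ) = 93.154050·(0.21936944 − 0.22116812·0.97564186) = 0.334289

x=95.404596 y=0.334289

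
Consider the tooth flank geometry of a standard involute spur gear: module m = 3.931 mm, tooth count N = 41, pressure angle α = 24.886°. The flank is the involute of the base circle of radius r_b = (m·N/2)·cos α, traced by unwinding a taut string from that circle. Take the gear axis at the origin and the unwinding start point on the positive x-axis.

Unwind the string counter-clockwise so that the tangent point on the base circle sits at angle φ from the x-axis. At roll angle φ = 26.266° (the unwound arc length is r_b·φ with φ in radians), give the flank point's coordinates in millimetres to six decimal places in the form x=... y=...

x=80.385510 y=2.298649

pitch radius r_p = m·N/2 = 3.931·41/2 = 80.585500
base radius r_b = r_p·cos α = 80.585500·cos 24.886° = 73.102884
roll angle φ = 26.266° = 0.45842818 rad
x = r_b·(cos φ + φ·sin φ) = 73.102884·(0.89674920 + 0.45842818·0.44253913) = 80.385510
y = r_b·(sin φ − φ·cos φ) = 73.102884·(0.44253913 − 0.45842818·0.89674920) = 2.298649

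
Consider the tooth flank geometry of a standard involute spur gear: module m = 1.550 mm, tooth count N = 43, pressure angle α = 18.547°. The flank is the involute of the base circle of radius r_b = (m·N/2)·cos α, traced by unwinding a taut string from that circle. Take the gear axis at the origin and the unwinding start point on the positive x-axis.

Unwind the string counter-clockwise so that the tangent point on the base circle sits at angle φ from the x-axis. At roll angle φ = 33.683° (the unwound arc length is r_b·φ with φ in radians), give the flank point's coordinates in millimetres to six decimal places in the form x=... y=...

pitch radius r_p = m·N/2 = 1.550·43/2 = 33.325000
base radius r_b = r_p·cos α = 33.325000·cos 18.547° = 31.594201
roll angle φ = 33.683° = 0.58787925 rad
x = r_b·(cos φ + φ·sin φ) = 31.594201·(0.83211871 + 0.58787925·0.55459756) = 36.590985
y = r_b·(sin φ − φ·cos φ) = 31.594201·(0.55459756 − 0.58787925·0.83211871) = 2.066647

x=36.590985 y=2.066647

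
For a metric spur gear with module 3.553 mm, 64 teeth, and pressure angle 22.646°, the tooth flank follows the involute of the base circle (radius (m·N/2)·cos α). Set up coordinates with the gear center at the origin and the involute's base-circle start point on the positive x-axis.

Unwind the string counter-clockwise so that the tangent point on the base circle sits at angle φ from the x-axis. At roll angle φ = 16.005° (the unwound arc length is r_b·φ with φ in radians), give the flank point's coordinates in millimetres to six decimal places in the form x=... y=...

x=108.944573 y=0.756460

pitch radius r_p = m·N/2 = 3.553·64/2 = 113.696000
base radius r_b = r_p·cos α = 113.696000·cos 22.646° = 104.930196
roll angle φ = 16.005° = 0.27933995 rad
x = r_b·(cos φ + φ·sin φ) = 104.930196·(0.96123764 + 0.27933995·0.27572124) = 108.944573
y = r_b·(sin φ − φ·cos φ) = 104.930196·(0.27572124 − 0.27933995·0.96123764) = 0.756460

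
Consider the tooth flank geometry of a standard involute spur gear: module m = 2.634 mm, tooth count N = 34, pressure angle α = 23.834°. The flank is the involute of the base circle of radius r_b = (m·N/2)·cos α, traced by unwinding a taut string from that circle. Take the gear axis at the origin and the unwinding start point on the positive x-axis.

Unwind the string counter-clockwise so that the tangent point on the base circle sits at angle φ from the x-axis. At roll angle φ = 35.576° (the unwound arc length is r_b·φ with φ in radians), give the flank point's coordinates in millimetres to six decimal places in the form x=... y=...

x=48.110172 y=3.144112

pitch radius r_p = m·N/2 = 2.634·34/2 = 44.778000
base radius r_b = r_p·cos α = 44.778000·cos 23.834° = 40.959334
roll angle φ = 35.576° = 0.62091833 rad
x = r_b·(cos φ + φ·sin φ) = 40.959334·(0.81334453 + 0.62091833·0.58178233) = 48.110172
y = r_b·(sin φ − φ·cos φ) = 40.959334·(0.58178233 − 0.62091833·0.81334453) = 3.144112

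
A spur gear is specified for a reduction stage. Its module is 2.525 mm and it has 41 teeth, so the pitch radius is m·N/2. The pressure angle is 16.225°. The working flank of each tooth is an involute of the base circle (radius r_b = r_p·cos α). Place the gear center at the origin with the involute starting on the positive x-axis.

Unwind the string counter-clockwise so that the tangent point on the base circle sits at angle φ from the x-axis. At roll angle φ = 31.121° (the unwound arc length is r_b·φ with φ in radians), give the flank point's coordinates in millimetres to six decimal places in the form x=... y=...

pitch radius r_p = m·N/2 = 2.525·41/2 = 51.762500
base radius r_b = r_p·cos α = 51.762500·cos 16.225° = 49.700896
roll angle φ = 31.121° = 0.54316392 rad
x = r_b·(cos φ + φ·sin φ) = 49.700896·(0.85607771 + 0.54316392·0.51684713) = 56.500496
y = r_b·(sin φ − φ·cos φ) = 49.700896·(0.51684713 − 0.54316392·0.85607771) = 2.577320

x=56.500496 y=2.577320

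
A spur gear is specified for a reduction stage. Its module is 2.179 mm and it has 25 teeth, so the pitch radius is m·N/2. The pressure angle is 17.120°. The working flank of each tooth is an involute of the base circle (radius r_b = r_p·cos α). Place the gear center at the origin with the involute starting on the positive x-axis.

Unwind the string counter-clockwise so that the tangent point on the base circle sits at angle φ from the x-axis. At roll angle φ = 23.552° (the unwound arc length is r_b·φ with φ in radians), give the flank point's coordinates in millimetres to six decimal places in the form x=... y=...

x=28.137784 y=0.592547

pitch radius r_p = m·N/2 = 2.179·25/2 = 27.237500
base radius r_b = r_p·cos α = 27.237500·cos 17.120° = 26.030615
roll angle φ = 23.552° = 0.41105995 rad
x = r_b·(cos φ + φ·sin φ) = 26.030615·(0.91669780 + 0.41105995·0.39958120) = 28.137784
y = r_b·(sin φ − φ·cos φ) = 26.030615·(0.39958120 − 0.41105995·0.91669780) = 0.592547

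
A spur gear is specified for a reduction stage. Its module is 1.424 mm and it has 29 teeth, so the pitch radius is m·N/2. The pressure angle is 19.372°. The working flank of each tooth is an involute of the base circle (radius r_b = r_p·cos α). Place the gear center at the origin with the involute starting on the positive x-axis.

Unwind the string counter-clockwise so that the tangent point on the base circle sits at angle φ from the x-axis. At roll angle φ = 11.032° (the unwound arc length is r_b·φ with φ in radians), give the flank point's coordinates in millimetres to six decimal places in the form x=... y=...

x=19.836748 y=0.046177

pitch radius r_p = m·N/2 = 1.424·29/2 = 20.648000
base radius r_b = r_p·cos α = 20.648000·cos 19.372° = 19.479011
roll angle φ = 11.032° = 0.19254472 rad
x = r_b·(cos φ + φ·sin φ) = 19.479011·(0.98152046 + 0.19254472·0.19135721) = 19.836748
y = r_b·(sin φ − φ·cos φ) = 19.479011·(0.19135721 − 0.19254472·0.98152046) = 0.046177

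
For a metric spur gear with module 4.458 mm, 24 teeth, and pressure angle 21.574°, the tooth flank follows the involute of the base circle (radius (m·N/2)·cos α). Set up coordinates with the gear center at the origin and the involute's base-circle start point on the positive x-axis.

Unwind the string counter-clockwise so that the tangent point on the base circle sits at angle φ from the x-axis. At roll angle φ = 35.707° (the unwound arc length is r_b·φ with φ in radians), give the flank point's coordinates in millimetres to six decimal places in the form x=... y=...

pitch radius r_p = m·N/2 = 4.458·24/2 = 53.496000
base radius r_b = r_p·cos α = 53.496000·cos 21.574° = 49.748254
roll angle φ = 35.707° = 0.62320472 rad
x = r_b·(cos φ + φ·sin φ) = 49.748254·(0.81201223 + 0.62320472·0.58364042) = 58.490997
y = r_b·(sin φ − φ·cos φ) = 49.748254·(0.58364042 − 0.62320472·0.81201223) = 3.859995

x=58.490997 y=3.859995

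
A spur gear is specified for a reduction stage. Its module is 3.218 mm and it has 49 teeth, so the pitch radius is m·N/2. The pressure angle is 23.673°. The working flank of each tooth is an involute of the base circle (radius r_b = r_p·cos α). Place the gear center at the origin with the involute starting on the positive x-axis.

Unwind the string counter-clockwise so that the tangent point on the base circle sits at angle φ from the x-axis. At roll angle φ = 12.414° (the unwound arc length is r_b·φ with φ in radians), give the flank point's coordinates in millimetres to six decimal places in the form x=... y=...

x=73.881669 y=0.243659

pitch radius r_p = m·N/2 = 3.218·49/2 = 78.841000
base radius r_b = r_p·cos α = 78.841000·cos 23.673° = 72.206680
roll angle φ = 12.414° = 0.21666517 rad
x = r_b·(cos φ + φ·sin φ) = 72.206680·(0.97661978 + 0.21666517·0.21497397) = 73.881669
y = r_b·(sin φ − φ·cos φ) = 72.206680·(0.21497397 − 0.21666517·0.97661978) = 0.243659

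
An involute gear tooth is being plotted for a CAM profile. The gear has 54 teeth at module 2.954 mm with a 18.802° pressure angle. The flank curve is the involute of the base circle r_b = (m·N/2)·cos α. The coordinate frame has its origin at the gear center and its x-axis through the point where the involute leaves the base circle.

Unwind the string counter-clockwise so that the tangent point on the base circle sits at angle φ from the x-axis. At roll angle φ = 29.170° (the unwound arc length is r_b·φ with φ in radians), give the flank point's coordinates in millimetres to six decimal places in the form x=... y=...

x=84.661862 y=3.235785

pitch radius r_p = m·N/2 = 2.954·54/2 = 79.758000
base radius r_b = r_p·cos α = 79.758000·cos 18.802° = 75.501954
roll angle φ = 29.170° = 0.50911254 rad
x = r_b·(cos φ + φ·sin φ) = 75.501954·(0.87317740 + 0.50911254·0.48740253) = 84.661862
y = r_b·(sin φ − φ·cos φ) = 75.501954·(0.48740253 − 0.50911254·0.87317740) = 3.235785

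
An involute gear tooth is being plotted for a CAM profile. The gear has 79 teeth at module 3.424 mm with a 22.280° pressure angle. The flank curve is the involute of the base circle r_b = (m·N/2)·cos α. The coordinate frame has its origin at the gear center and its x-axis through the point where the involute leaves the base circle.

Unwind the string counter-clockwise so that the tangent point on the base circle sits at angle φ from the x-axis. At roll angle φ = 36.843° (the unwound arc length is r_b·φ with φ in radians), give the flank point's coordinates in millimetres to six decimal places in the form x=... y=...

pitch radius r_p = m·N/2 = 3.424·79/2 = 135.248000
base radius r_b = r_p·cos α = 135.248000·cos 22.280° = 125.150671
roll angle φ = 36.843° = 0.64303166 rad
x = r_b·(cos φ + φ·sin φ) = 125.150671·(0.80028158 + 0.64303166·0.59962437) = 148.411054
y = r_b·(sin φ − φ·cos φ) = 125.150671·(0.59962437 − 0.64303166·0.80028158) = 10.640057

x=148.411054 y=10.640057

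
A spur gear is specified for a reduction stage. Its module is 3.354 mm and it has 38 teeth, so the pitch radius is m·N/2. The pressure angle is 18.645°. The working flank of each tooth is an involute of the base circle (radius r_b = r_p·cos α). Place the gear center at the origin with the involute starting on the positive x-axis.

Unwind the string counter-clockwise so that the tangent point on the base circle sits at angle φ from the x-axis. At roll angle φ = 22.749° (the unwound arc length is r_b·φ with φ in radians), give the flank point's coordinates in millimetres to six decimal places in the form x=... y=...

pitch radius r_p = m·N/2 = 3.354·38/2 = 63.726000
base radius r_b = r_p·cos α = 63.726000·cos 18.645° = 60.381507
roll angle φ = 22.749° = 0.39704495 rad
x = r_b·(cos φ + φ·sin φ) = 60.381507·(0.92220772 + 0.39704495·0.38669487) = 64.954981
y = r_b·(sin φ − φ·cos φ) = 60.381507·(0.38669487 − 0.39704495·0.92220772) = 1.240052

x=64.954981 y=1.240052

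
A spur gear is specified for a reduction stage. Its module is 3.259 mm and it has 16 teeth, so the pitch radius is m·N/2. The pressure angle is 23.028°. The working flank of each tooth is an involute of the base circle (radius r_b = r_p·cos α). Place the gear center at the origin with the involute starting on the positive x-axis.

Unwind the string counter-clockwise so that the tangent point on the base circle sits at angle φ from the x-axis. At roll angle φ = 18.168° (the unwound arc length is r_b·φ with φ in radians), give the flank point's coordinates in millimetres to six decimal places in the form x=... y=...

pitch radius r_p = m·N/2 = 3.259·16/2 = 26.072000
base radius r_b = r_p·cos α = 26.072000·cos 23.028° = 23.994421
roll angle φ = 18.168° = 0.31709142 rad
x = r_b·(cos φ + φ·sin φ) = 23.994421·(0.95014634 + 0.31709142·0.31180431) = 25.170551
y = r_b·(sin φ − φ·cos φ) = 23.994421·(0.31180431 − 0.31709142·0.95014634) = 0.252447

x=25.170551 y=0.252447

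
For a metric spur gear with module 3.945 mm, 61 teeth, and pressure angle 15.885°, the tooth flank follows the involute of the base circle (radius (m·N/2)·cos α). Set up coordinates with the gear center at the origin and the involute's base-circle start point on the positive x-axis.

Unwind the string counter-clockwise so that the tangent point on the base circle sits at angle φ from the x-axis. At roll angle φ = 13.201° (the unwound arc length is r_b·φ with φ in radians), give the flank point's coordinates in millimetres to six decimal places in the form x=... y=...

pitch radius r_p = m·N/2 = 3.945·61/2 = 120.322500
base radius r_b = r_p·cos α = 120.322500·cos 15.885° = 115.727745
roll angle φ = 13.201° = 0.23040091 rad
x = r_b·(cos φ + φ·sin φ) = 115.727745·(0.97357492 + 0.23040091·0.22836786) = 118.758779
y = r_b·(sin φ − φ·cos φ) = 115.727745·(0.22836786 − 0.23040091·0.97357492) = 0.469312

x=118.758779 y=0.469312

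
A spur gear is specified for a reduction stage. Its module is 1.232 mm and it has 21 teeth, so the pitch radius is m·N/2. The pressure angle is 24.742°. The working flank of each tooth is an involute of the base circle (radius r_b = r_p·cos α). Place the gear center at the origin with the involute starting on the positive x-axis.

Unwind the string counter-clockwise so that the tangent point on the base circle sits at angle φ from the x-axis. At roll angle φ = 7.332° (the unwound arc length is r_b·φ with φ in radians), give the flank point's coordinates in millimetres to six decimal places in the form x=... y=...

pitch radius r_p = m·N/2 = 1.232·21/2 = 12.936000
base radius r_b = r_p·cos α = 12.936000·cos 24.742° = 11.748496
roll angle φ = 7.332° = 0.12796754 rad
x = r_b·(cos φ + φ·sin φ) = 11.748496·(0.99182332 + 0.12796754·0.12761857) = 11.844298
y = r_b·(sin φ − φ·cos φ) = 11.748496·(0.12761857 − 0.12796754·0.99182332) = 0.008193

x=11.844298 y=0.008193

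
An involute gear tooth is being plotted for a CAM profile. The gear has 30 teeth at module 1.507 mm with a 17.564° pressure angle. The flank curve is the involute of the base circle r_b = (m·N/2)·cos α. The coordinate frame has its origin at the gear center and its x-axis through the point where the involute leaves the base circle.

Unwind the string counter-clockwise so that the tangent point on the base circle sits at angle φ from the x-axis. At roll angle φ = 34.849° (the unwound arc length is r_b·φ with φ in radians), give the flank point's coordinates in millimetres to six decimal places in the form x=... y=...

pitch radius r_p = m·N/2 = 1.507·30/2 = 22.605000
base radius r_b = r_p·cos α = 22.605000·cos 17.564° = 21.551165
roll angle φ = 34.849° = 0.60822979 rad
x = r_b·(cos φ + φ·sin φ) = 21.551165·(0.82066083 + 0.60822979·0.57141562) = 25.176348
y = r_b·(sin φ − φ·cos φ) = 21.551165·(0.57141562 − 0.60822979·0.82066083) = 1.557400

x=25.176348 y=1.557400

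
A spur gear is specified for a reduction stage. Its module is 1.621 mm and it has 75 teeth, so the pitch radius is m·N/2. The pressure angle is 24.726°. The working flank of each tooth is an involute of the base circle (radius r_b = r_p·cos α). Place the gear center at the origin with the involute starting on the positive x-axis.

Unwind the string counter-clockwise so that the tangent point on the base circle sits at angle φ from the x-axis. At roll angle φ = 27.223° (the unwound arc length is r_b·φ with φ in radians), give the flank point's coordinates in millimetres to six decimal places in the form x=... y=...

x=61.099371 y=1.929902

pitch radius r_p = m·N/2 = 1.621·75/2 = 60.787500
base radius r_b = r_p·cos α = 60.787500·cos 24.726° = 55.214409
roll angle φ = 27.223° = 0.47513098 rad
x = r_b·(cos φ + φ·sin φ) = 55.214409·(0.88923281 + 0.47513098·0.45745492) = 61.099371
y = r_b·(sin φ − φ·cos φ) = 55.214409·(0.45745492 − 0.47513098·0.88923281) = 1.929902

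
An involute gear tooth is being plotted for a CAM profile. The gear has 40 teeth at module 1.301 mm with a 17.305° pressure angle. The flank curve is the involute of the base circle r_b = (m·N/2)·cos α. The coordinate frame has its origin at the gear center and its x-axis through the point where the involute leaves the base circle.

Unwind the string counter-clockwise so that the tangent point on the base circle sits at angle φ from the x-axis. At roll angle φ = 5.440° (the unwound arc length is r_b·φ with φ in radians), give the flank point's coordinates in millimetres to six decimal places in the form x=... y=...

x=24.953921 y=0.007081

pitch radius r_p = m·N/2 = 1.301·40/2 = 26.020000
base radius r_b = r_p·cos α = 26.020000·cos 17.305° = 24.842201
roll angle φ = 5.440° = 0.09494591 rad
x = r_b·(cos φ + φ·sin φ) = 24.842201·(0.99549602 + 0.09494591·0.09480332) = 24.953921
y = r_b·(sin φ − φ·cos φ) = 24.842201·(0.09480332 − 0.09494591·0.99549602) = 0.007081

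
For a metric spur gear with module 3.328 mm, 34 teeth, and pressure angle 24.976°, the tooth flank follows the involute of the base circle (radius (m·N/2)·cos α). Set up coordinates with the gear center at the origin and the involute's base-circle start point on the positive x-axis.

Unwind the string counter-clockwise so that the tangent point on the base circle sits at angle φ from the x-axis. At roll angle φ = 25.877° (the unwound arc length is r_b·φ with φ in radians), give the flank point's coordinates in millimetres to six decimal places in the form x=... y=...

x=56.252085 y=1.542982

pitch radius r_p = m·N/2 = 3.328·34/2 = 56.576000
base radius r_b = r_p·cos α = 56.576000·cos 24.976° = 51.285280
roll angle φ = 25.877° = 0.45163885 rad
x = r_b·(cos φ + φ·sin φ) = 51.285280·(0.89973305 + 0.45163885·0.43644065) = 56.252085
y = r_b·(sin φ − φ·cos φ) = 51.285280·(0.43644065 − 0.45163885·0.89973305) = 1.542982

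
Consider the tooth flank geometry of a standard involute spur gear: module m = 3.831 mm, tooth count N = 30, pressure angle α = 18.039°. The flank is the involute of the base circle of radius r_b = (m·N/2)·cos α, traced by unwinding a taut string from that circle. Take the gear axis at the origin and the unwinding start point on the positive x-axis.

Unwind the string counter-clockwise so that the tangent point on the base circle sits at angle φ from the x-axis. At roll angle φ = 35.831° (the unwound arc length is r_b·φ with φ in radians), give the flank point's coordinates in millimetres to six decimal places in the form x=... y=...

x=64.302742 y=4.282728

pitch radius r_p = m·N/2 = 3.831·30/2 = 57.465000
base radius r_b = r_p·cos α = 57.465000·cos 18.039° = 54.640363
roll angle φ = 35.831° = 0.62536892 rad
x = r_b·(cos φ + φ·sin φ) = 54.640363·(0.81074721 + 0.62536892·0.58539642) = 64.302742
y = r_b·(sin φ − φ·cos φ) = 54.640363·(0.58539642 − 0.62536892·0.81074721) = 4.282728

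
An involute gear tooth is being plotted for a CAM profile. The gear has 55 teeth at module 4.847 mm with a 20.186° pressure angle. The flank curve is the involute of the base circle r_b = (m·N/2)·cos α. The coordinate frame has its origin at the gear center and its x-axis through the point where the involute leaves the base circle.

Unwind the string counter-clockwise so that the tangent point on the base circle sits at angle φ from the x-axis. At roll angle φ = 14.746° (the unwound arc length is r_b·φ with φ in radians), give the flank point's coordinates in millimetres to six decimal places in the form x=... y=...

x=129.180290 y=0.706204

pitch radius r_p = m·N/2 = 4.847·55/2 = 133.292500
base radius r_b = r_p·cos α = 133.292500·cos 20.186° = 125.105324
roll angle φ = 14.746° = 0.25736625 rad
x = r_b·(cos φ + φ·sin φ) = 125.105324·(0.96706371 + 0.25736625·0.25453444) = 129.180290
y = r_b·(sin φ − φ·cos φ) = 125.105324·(0.25453444 − 0.25736625·0.96706371) = 0.706204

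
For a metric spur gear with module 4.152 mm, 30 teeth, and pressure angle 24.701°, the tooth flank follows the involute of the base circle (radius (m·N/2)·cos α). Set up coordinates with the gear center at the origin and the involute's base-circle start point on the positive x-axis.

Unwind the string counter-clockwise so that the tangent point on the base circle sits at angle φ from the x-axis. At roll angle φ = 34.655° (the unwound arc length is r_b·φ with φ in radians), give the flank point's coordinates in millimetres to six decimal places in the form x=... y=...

x=66.003684 y=4.022634

pitch radius r_p = m·N/2 = 4.152·30/2 = 62.280000
base radius r_b = r_p·cos α = 62.280000·cos 24.701° = 56.581435
roll angle φ = 34.655° = 0.60484385 rad
x = r_b·(cos φ + φ·sin φ) = 56.581435·(0.82259090 + 0.60484385·0.56863364) = 66.003684
y = r_b·(sin φ − φ·cos φ) = 56.581435·(0.56863364 − 0.60484385·0.82259090) = 4.022634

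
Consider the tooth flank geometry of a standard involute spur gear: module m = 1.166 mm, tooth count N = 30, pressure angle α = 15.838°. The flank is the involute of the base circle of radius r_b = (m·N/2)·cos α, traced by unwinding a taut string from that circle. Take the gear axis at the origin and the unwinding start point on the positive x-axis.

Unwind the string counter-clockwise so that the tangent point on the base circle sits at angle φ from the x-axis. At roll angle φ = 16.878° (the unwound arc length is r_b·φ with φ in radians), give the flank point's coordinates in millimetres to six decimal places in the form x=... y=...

pitch radius r_p = m·N/2 = 1.166·30/2 = 17.490000
base radius r_b = r_p·cos α = 17.490000·cos 15.838° = 16.826031
roll angle φ = 16.878° = 0.29457667 rad
x = r_b·(cos φ + φ·sin φ) = 16.826031·(0.95692514 + 0.29457667·0.29033478) = 17.540312
y = r_b·(sin φ − φ·cos φ) = 16.826031·(0.29033478 − 0.29457667·0.95692514) = 0.142129

x=17.540312 y=0.142129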